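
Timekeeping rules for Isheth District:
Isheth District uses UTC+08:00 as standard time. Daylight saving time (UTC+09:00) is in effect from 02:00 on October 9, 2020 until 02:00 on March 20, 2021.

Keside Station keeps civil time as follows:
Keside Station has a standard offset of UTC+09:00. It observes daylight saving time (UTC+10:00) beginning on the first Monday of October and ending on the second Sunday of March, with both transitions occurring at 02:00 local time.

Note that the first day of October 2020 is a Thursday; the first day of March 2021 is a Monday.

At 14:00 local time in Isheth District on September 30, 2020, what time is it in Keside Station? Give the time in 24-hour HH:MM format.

September 30, 2020 does not fall between 9 October 2020 and 20 March 2021, so daylight saving is not in effect and Isheth District is at UTC+08:00.
14:00 Isheth District − 8h = 06:00 UTC.
1 October 2020 is a Thursday, so the first Monday is October 5.
1 March 2021 is a Monday, so the first Sunday is March 7 and the second is March 14.
At the standard offset (UTC+09:00), 06:00 UTC + 9h = 15:00 Keside Station standard time.
Daylight saving runs 5 October 2020 – 14 March 2021; the standard-time date in Keside Station, September 30, 2020, is outside that window, so Keside Station is on standard time at UTC+09:00.
06:00 UTC + 9h = 15:00 Keside Station.

15:00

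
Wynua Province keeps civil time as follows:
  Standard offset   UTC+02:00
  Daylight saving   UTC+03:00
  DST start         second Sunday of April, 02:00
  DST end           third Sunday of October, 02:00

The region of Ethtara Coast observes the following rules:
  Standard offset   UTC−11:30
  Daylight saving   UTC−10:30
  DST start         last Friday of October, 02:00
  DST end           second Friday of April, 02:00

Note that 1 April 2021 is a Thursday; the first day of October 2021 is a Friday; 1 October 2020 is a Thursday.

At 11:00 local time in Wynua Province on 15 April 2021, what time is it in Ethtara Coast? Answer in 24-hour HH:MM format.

20:30

1 April 2021 is a Thursday, so the first Sunday is April 4 and the second is April 11.
1 October 2021 is a Friday, so the first Sunday is October 3 and the third is October 17.
Daylight saving runs 11 April – 17 October; 15 April 2021 is inside that window, so Wynua Province is at UTC+03:00.
11:00 Wynua Province − 3h = 08:00 UTC.
1 October 2020 is a Thursday, so Fridays fall on 2, 9, 16, 23, 30; the last is October 30.
1 April 2021 is a Thursday, so the first Friday is April 2 and the second is April 9.
At the standard offset (UTC−11:30), 08:00 UTC − 11h30m = 20:30 Ethtara Coast standard time (rolling into the previous day, 14 April 2021).
The standard-time date in Ethtara Coast, 14 April 2021, does not fall between 30 October 2020 and 9 April 2021, so daylight saving is not in effect and Ethtara Coast is at UTC−11:30.
08:00 UTC − 11h30m = 20:30 Ethtara Coast (rolling into the previous day, 14 April 2021).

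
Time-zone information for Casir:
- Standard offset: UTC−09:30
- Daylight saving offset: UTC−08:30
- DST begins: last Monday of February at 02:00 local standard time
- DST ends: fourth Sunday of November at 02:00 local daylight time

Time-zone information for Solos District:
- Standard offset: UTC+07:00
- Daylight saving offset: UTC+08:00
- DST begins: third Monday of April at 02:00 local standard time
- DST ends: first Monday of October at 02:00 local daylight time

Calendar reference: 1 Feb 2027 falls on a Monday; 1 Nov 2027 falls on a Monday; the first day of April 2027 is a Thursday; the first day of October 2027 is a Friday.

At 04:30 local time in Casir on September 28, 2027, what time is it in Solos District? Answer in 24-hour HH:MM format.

1 February 2027 is a Monday, so Mondays fall on 1, 8, 15, 22; the last is February 22.
1 November 2027 is a Monday, so the first Sunday is November 7 and the fourth is November 28.
Daylight saving runs 22 February – 28 November; September 28, 2027 is inside that window, so Casir is at UTC−08:30.
04:30 Casir + 8h30m = 13:00 UTC.
1 April 2027 is a Thursday, so the first Monday is April 5 and the third is April 19.
1 October 2027 is a Friday, so the first Monday is October 4.
At the standard offset (UTC+07:00), 13:00 UTC + 7h = 20:00 Solos District standard time.
Daylight saving runs 19 April – 4 October; the standard-time date in Solos District, September 28, 2027, is inside that window, so Solos District is at UTC+08:00.
13:00 UTC + 8h = 21:00 Solos District.

21:00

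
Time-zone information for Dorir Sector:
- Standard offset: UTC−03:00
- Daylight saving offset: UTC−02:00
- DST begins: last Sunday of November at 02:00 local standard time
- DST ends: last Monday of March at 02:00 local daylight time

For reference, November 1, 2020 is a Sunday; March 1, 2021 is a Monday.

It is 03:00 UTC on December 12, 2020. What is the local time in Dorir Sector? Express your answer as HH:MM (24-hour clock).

1 November 2020 is a Sunday, so Sundays fall on 1, 8, 15, 22, 29; the last is November 29.
1 March 2021 is a Monday, so Mondays fall on 1, 8, 15, 22, 29; the last is March 29.
At the standard offset (UTC−03:00), 03:00 UTC − 3h = 00:00 Dorir Sector standard time.
The standard-time date in Dorir Sector, December 12, 2020, lies within the daylight-saving period (29 November 2020 – 29 March 2021), so Dorir Sector is on daylight time, UTC−02:00.
03:00 UTC − 2h = 01:00 local.

01:00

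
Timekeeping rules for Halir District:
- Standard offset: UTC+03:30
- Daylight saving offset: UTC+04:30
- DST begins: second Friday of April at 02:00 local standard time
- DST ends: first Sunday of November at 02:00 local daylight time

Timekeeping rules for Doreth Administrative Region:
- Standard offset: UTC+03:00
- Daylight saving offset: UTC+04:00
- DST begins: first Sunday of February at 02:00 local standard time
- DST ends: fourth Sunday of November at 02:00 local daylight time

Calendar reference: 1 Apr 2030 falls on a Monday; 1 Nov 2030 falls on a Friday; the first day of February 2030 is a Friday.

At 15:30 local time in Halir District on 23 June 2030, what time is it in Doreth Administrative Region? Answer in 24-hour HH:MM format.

1 April 2030 is a Monday, so the first Friday is April 5 and the second is April 12.
1 November 2030 is a Friday, so the first Sunday is November 3.
23 June 2030 lies within the daylight-saving period (12 April – 3 November), so Halir District is on daylight time, UTC+04:30.
15:30 Halir District − 4h30m = 11:00 UTC.
1 February 2030 is a Friday, so the first Sunday is February 3.
1 November 2030 is a Friday, so the first Sunday is November 3 and the fourth is November 24.
At the standard offset (UTC+03:00), 11:00 UTC + 3h = 14:00 Doreth Administrative Region standard time.
The standard-time date in Doreth Administrative Region, 23 June 2030, falls between 3 February and 24 November, so daylight saving is in effect and Doreth Administrative Region is at UTC+04:00.
11:00 UTC + 4h = 15:00 Doreth Administrative Region.

15:00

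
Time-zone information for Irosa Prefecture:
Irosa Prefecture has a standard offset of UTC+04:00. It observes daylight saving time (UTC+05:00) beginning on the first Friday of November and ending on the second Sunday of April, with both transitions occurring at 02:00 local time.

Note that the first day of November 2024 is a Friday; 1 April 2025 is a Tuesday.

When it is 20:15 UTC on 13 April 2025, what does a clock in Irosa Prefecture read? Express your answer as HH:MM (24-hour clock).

1 November 2024 is a Friday, so the first Friday is November 1.
1 April 2025 is a Tuesday, so the first Sunday is April 6 and the second is April 13.
At the standard offset (UTC+04:00), 20:15 UTC + 4h = 00:15 Irosa Prefecture standard time (rolling into the next day, 14 April 2025).
The standard-time date in Irosa Prefecture, 14 April 2025, does not fall between 1 November 2024 and 13 April 2025, so daylight saving is not in effect and Irosa Prefecture is at UTC+04:00.
20:15 UTC + 4h = 00:15 local (rolling into the next day, 14 April 2025).

00:15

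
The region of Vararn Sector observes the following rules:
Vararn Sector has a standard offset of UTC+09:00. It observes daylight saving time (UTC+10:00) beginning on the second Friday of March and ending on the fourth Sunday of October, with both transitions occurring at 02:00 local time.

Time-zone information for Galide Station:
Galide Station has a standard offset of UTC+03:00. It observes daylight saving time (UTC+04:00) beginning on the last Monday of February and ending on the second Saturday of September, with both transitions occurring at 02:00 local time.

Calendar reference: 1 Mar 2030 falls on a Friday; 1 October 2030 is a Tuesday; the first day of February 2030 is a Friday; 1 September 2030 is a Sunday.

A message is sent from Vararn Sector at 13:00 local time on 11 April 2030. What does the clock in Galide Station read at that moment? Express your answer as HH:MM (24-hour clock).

1 March 2030 is a Friday, so the first Friday is March 1 and the second is March 8.
1 October 2030 is a Tuesday, so the first Sunday is October 6 and the fourth is October 27.
Daylight saving runs 8 March – 27 October; 11 April 2030 is inside that window, so Vararn Sector is at UTC+10:00.
13:00 Vararn Sector − 10h = 03:00 UTC.
1 February 2030 is a Friday, so Mondays fall on 4, 11, 18, 25; the last is February 25.
1 September 2030 is a Sunday, so the first Saturday is September 7 and the second is September 14.
At the standard offset (UTC+03:00), 03:00 UTC + 3h = 06:00 Galide Station standard time.
The standard-time date in Galide Station, 11 April 2030, lies within the daylight-saving period (25 February – 14 September), so Galide Station is on daylight time, UTC+04:00.
03:00 UTC + 4h = 07:00 Galide Station.

07:00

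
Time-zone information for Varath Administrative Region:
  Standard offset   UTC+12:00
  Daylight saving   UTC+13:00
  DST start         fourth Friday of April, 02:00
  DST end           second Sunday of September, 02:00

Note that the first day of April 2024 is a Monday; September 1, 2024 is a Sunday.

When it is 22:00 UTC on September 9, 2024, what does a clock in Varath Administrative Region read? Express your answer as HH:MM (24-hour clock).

1 April 2024 is a Monday, so the first Friday is April 5 and the fourth is April 26.
1 September 2024 is a Sunday, so the first Sunday is September 1 and the second is September 8.
At the standard offset (UTC+12:00), 22:00 UTC + 12h = 10:00 Varath Administrative Region standard time (rolling into the next day, 10 September 2024).
Daylight saving runs 26 April – 8 September; the standard-time date in Varath Administrative Region, September 10, 2024, is outside that window, so Varath Administrative Region is on standard time at UTC+12:00.
22:00 UTC + 12h = 10:00 local (rolling into the next day, 10 September 2024).

10:00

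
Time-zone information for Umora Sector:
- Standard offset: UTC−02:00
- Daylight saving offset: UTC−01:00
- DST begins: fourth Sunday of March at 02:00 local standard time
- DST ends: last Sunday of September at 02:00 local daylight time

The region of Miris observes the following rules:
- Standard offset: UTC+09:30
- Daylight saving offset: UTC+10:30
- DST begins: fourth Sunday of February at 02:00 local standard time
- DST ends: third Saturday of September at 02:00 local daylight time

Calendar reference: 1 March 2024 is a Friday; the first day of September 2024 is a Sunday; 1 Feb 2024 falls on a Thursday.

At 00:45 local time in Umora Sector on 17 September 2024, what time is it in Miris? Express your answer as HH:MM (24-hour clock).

1 March 2024 is a Friday, so the first Sunday is March 3 and the fourth is March 24.
1 September 2024 is a Sunday, so Sundays fall on 1, 8, 15, 22, 29; the last is September 29.
17 September 2024 falls between 24 March and 29 September, so daylight saving is in effect and Umora Sector is at UTC−01:00.
00:45 Umora Sector + 1h = 01:45 UTC.
1 February 2024 is a Thursday, so the first Sunday is February 4 and the fourth is February 25.
1 September 2024 is a Sunday, so the first Saturday is September 7 and the third is September 21.
At the standard offset (UTC+09:30), 01:45 UTC + 9h30m = 11:15 Miris standard time.
The standard-time date in Miris, 17 September 2024, lies within the daylight-saving period (25 February – 21 September), so Miris is on daylight time, UTC+10:30.
01:45 UTC + 10h30m = 12:15 Miris.

12:15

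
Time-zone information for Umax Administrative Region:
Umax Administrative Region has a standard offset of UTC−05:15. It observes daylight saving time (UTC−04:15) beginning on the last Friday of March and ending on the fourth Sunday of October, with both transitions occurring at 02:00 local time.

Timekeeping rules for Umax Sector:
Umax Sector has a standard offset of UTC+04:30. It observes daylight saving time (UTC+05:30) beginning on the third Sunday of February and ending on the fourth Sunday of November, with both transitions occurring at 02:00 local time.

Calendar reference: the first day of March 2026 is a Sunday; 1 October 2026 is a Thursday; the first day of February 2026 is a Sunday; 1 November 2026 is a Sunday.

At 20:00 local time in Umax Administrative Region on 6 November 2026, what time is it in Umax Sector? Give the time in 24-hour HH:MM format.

06:45

1 March 2026 is a Sunday, so Fridays fall on 6, 13, 20, 27; the last is March 27.
1 October 2026 is a Thursday, so the first Sunday is October 4 and the fourth is October 25.
6 November 2026 is outside the daylight-saving period (27 March – 25 October), so Umax Administrative Region is on standard time, UTC−05:15.
20:00 Umax Administrative Region + 5h15m = 01:15 UTC (rolling into the next day, 7 November 2026).
1 February 2026 is a Sunday, so the first Sunday is February 1 and the third is February 15.
1 November 2026 is a Sunday, so the first Sunday is November 1 and the fourth is November 22.
At the standard offset (UTC+04:30), 01:15 UTC + 4h30m = 05:45 Umax Sector standard time.
The standard-time date in Umax Sector, 7 November 2026, lies within the daylight-saving period (15 February – 22 November), so Umax Sector is on daylight time, UTC+05:30.
01:15 UTC + 5h30m = 06:45 Umax Sector.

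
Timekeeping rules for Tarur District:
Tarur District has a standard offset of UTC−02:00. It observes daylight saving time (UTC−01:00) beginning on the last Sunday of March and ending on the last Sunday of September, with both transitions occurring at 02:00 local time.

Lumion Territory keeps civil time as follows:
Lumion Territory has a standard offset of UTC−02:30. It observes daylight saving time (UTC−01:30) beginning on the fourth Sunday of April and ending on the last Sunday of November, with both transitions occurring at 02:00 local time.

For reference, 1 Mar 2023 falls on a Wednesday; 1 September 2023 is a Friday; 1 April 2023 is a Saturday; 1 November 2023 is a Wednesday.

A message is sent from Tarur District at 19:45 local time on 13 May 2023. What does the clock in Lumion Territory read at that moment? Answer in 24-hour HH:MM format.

1 March 2023 is a Wednesday, so Sundays fall on 5, 12, 19, 26; the last is March 26.
1 September 2023 is a Friday, so Sundays fall on 3, 10, 17, 24; the last is September 24.
13 May 2023 falls between 26 March and 24 September, so daylight saving is in effect and Tarur District is at UTC−01:00.
19:45 Tarur District + 1h = 20:45 UTC.
1 April 2023 is a Saturday, so the first Sunday is April 2 and the fourth is April 23.
1 November 2023 is a Wednesday, so Sundays fall on 5, 12, 19, 26; the last is November 26.
At the standard offset (UTC−02:30), 20:45 UTC − 2h30m = 18:15 Lumion Territory standard time.
The standard-time date in Lumion Territory, 13 May 2023, lies within the daylight-saving period (23 April – 26 November), so Lumion Territory is on daylight time, UTC−01:30.
20:45 UTC − 1h30m = 19:15 Lumion Territory.

19:15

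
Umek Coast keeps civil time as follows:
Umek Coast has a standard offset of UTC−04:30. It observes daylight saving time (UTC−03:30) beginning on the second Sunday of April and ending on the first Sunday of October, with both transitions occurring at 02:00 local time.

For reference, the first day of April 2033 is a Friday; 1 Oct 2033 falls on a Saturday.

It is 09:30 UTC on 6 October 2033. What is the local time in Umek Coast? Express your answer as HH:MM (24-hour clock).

05:00

1 April 2033 is a Friday, so the first Sunday is April 3 and the second is April 10.
1 October 2033 is a Saturday, so the first Sunday is October 2.
At the standard offset (UTC−04:30), 09:30 UTC − 4h30m = 05:00 Umek Coast standard time.
The standard-time date in Umek Coast, 6 October 2033, is outside the daylight-saving period (10 April – 2 October), so Umek Coast is on standard time, UTC−04:30.
09:30 UTC − 4h30m = 05:00 local.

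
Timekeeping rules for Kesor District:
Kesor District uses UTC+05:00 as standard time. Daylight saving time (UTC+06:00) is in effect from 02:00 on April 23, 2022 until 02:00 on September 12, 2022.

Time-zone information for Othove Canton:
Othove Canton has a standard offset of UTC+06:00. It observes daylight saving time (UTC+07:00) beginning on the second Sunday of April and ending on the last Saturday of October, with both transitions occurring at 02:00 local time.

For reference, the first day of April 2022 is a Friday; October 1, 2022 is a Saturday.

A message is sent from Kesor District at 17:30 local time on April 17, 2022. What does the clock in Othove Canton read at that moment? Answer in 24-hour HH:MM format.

19:30

Daylight saving runs 23 April – 12 September; April 17, 2022 is outside that window, so Kesor District is on standard time at UTC+05:00.
17:30 Kesor District − 5h = 12:30 UTC.
1 April 2022 is a Friday, so the first Sunday is April 3 and the second is April 10.
1 October 2022 is a Saturday, so Saturdays fall on 1, 8, 15, 22, 29; the last is October 29.
At the standard offset (UTC+06:00), 12:30 UTC + 6h = 18:30 Othove Canton standard time.
The standard-time date in Othove Canton, April 17, 2022, falls between 10 April and 29 October, so daylight saving is in effect and Othove Canton is at UTC+07:00.
12:30 UTC + 7h = 19:30 Othove Canton.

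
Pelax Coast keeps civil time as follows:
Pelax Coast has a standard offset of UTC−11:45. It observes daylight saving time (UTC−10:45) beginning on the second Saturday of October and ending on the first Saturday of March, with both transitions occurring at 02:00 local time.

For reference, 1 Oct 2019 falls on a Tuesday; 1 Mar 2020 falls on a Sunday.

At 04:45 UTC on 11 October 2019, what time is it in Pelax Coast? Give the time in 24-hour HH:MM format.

17:00

1 October 2019 is a Tuesday, so the first Saturday is October 5 and the second is October 12.
1 March 2020 is a Sunday, so the first Saturday is March 7.
At the standard offset (UTC−11:45), 04:45 UTC − 11h45m = 17:00 Pelax Coast standard time (rolling into the previous day, 10 October 2019).
The standard-time date in Pelax Coast, 10 October 2019, does not fall between 12 October 2019 and 7 March 2020, so daylight saving is not in effect and Pelax Coast is at UTC−11:45.
04:45 UTC − 11h45m = 17:00 local (rolling into the previous day, 10 October 2019).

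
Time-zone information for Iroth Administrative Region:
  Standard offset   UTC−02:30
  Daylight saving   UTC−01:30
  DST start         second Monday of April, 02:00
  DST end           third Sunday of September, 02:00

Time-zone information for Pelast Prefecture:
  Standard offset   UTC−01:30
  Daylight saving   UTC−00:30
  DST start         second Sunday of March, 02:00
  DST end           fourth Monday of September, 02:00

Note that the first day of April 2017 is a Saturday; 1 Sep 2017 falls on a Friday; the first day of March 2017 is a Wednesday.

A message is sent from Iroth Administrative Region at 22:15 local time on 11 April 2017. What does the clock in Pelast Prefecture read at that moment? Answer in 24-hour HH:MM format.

23:15

1 April 2017 is a Saturday, so the first Monday is April 3 and the second is April 10.
1 September 2017 is a Friday, so the first Sunday is September 3 and the third is September 17.
11 April 2017 falls between 10 April and 17 September, so daylight saving is in effect and Iroth Administrative Region is at UTC−01:30.
22:15 Iroth Administrative Region + 1h30m = 23:45 UTC.
1 March 2017 is a Wednesday, so the first Sunday is March 5 and the second is March 12.
1 September 2017 is a Friday, so the first Monday is September 4 and the fourth is September 25.
At the standard offset (UTC−01:30), 23:45 UTC − 1h30m = 22:15 Pelast Prefecture standard time.
Daylight saving runs 12 March – 25 September; the standard-time date in Pelast Prefecture, 11 April 2017, is inside that window, so Pelast Prefecture is at UTC−00:30.
23:45 UTC − 0h30m = 23:15 Pelast Prefecture.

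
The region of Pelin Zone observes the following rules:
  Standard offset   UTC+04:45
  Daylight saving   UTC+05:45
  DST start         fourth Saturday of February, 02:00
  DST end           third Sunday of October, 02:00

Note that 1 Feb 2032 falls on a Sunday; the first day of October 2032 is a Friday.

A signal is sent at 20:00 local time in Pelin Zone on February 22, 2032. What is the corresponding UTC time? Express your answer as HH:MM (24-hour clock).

15:15

1 February 2032 is a Sunday, so the first Saturday is February 7 and the fourth is February 28.
1 October 2032 is a Friday, so the first Sunday is October 3 and the third is October 17.
February 22, 2032 does not fall between 28 February and 17 October, so daylight saving is not in effect and Pelin Zone is at UTC+04:45.
20:00 local − 4h45m = 15:15 UTC.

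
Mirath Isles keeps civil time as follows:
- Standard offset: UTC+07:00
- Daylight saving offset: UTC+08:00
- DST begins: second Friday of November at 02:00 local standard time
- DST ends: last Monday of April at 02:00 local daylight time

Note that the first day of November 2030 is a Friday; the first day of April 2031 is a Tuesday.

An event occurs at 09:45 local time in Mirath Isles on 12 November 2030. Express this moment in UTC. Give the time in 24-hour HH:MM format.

01:45

1 November 2030 is a Friday, so the first Friday is November 1 and the second is November 8.
1 April 2031 is a Tuesday, so Mondays fall on 7, 14, 21, 28; the last is April 28.
12 November 2030 falls between 8 November 2030 and 28 April 2031, so daylight saving is in effect and Mirath Isles is at UTC+08:00.
09:45 local − 8h = 01:45 UTC.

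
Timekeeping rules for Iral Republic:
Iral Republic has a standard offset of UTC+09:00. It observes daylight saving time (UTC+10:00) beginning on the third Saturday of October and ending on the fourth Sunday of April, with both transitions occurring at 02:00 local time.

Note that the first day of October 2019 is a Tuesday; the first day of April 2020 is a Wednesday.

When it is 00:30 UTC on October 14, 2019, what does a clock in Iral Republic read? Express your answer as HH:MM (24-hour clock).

09:30

1 October 2019 is a Tuesday, so the first Saturday is October 5 and the third is October 19.
1 April 2020 is a Wednesday, so the first Sunday is April 5 and the fourth is April 26.
At the standard offset (UTC+09:00), 00:30 UTC + 9h = 09:30 Iral Republic standard time.
The standard-time date in Iral Republic, October 14, 2019, is outside the daylight-saving period (19 October 2019 – 26 April 2020), so Iral Republic is on standard time, UTC+09:00.
00:30 UTC + 9h = 09:30 local.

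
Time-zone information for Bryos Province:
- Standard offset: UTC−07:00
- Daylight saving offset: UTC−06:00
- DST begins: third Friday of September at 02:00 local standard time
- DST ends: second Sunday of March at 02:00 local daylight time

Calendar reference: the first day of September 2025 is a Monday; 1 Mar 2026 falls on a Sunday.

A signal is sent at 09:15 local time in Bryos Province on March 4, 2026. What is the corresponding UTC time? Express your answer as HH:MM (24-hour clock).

1 September 2025 is a Monday, so the first Friday is September 5 and the third is September 19.
1 March 2026 is a Sunday, so the first Sunday is March 1 and the second is March 8.
March 4, 2026 lies within the daylight-saving period (19 September 2025 – 8 March 2026), so Bryos Province is on daylight time, UTC−06:00.
09:15 local + 6h = 15:15 UTC.

15:15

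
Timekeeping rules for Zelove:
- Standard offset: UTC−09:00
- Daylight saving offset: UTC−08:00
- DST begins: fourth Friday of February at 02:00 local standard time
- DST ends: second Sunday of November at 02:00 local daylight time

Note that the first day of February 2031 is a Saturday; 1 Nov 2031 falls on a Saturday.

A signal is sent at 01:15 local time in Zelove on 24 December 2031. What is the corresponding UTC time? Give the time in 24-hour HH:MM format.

1 February 2031 is a Saturday, so the first Friday is February 7 and the fourth is February 28.
1 November 2031 is a Saturday, so the first Sunday is November 2 and the second is November 9.
Daylight saving runs 28 February – 9 November; 24 December 2031 is outside that window, so Zelove is on standard time at UTC−09:00.
01:15 local + 9h = 10:15 UTC.

10:15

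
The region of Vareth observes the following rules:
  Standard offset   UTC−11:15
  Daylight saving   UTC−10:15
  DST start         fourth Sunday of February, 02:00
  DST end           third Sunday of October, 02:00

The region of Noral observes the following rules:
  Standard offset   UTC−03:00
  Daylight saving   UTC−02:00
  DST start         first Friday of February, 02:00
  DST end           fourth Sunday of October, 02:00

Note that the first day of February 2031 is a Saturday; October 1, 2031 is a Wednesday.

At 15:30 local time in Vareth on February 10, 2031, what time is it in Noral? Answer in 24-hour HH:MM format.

1 February 2031 is a Saturday, so the first Sunday is February 2 and the fourth is February 23.
1 October 2031 is a Wednesday, so the first Sunday is October 5 and the third is October 19.
Daylight saving runs 23 February – 19 October; February 10, 2031 is outside that window, so Vareth is on standard time at UTC−11:15.
15:30 Vareth + 11h15m = 02:45 UTC (rolling into the next day, 11 February 2031).
1 February 2031 is a Saturday, so the first Friday is February 7.
1 October 2031 is a Wednesday, so the first Sunday is October 5 and the fourth is October 26.
At the standard offset (UTC−03:00), 02:45 UTC − 3h = 23:45 Noral standard time (rolling into the previous day, 10 February 2031).
Daylight saving runs 7 February – 26 October; the standard-time date in Noral, February 10, 2031, is inside that window, so Noral is at UTC−02:00.
02:45 UTC − 2h = 00:45 Noral.

00:45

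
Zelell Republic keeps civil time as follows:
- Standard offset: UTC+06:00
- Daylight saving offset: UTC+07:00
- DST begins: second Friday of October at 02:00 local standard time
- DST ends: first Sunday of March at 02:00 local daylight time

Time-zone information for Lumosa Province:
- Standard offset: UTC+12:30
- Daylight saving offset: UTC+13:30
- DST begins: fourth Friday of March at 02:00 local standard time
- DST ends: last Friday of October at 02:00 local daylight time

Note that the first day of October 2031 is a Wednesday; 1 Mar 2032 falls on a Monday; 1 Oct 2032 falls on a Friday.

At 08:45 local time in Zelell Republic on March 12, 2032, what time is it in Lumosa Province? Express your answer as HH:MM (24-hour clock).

1 October 2031 is a Wednesday, so the first Friday is October 3 and the second is October 10.
1 March 2032 is a Monday, so the first Sunday is March 7.
Daylight saving runs 10 October 2031 – 7 March 2032; March 12, 2032 is outside that window, so Zelell Republic is on standard time at UTC+06:00.
08:45 Zelell Republic − 6h = 02:45 UTC.
1 March 2032 is a Monday, so the first Friday is March 5 and the fourth is March 26.
1 October 2032 is a Friday, so Fridays fall on 1, 8, 15, 22, 29; the last is October 29.
At the standard offset (UTC+12:30), 02:45 UTC + 12h30m = 15:15 Lumosa Province standard time.
Daylight saving runs 26 March – 29 October; the standard-time date in Lumosa Province, March 12, 2032, is outside that window, so Lumosa Province is on standard time at UTC+12:30.
02:45 UTC + 12h30m = 15:15 Lumosa Province.

15:15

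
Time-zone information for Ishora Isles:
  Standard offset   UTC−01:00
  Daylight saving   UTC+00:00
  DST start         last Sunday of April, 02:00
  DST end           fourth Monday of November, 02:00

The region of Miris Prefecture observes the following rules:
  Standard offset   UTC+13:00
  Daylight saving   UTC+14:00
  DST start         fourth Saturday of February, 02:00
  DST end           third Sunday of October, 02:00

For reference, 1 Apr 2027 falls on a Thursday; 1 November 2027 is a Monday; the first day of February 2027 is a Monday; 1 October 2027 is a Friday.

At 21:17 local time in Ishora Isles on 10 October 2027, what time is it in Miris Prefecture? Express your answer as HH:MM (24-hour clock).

1 April 2027 is a Thursday, so Sundays fall on 4, 11, 18, 25; the last is April 25.
1 November 2027 is a Monday, so the first Monday is November 1 and the fourth is November 22.
Daylight saving runs 25 April – 22 November; 10 October 2027 is inside that window, so Ishora Isles is at UTC+00:00.
21:17 Ishora Isles − 0h = 21:17 UTC.
1 February 2027 is a Monday, so the first Saturday is February 6 and the fourth is February 27.
1 October 2027 is a Friday, so the first Sunday is October 3 and the third is October 17.
At the standard offset (UTC+13:00), 21:17 UTC + 13h = 10:17 Miris Prefecture standard time (rolling into the next day, 11 October 2027).
The standard-time date in Miris Prefecture, 11 October 2027, falls between 27 February and 17 October, so daylight saving is in effect and Miris Prefecture is at UTC+14:00.
21:17 UTC + 14h = 11:17 Miris Prefecture (rolling into the next day, 11 October 2027).

11:17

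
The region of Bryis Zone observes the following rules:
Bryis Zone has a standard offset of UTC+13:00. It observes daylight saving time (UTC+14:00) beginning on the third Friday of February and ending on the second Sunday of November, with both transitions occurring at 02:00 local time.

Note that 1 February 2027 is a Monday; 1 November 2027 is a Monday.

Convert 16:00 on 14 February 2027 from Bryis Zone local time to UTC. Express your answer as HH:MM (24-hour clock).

1 February 2027 is a Monday, so the first Friday is February 5 and the third is February 19.
1 November 2027 is a Monday, so the first Sunday is November 7 and the second is November 14.
14 February 2027 does not fall between 19 February and 14 November, so daylight saving is not in effect and Bryis Zone is at UTC+13:00.
16:00 local − 13h = 03:00 UTC.

03:00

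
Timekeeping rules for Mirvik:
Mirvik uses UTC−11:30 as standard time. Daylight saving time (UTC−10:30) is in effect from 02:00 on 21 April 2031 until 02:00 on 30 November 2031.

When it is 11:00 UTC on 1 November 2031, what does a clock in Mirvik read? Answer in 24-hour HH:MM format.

00:30

At the standard offset (UTC−11:30), 11:00 UTC − 11h30m = 23:30 Mirvik standard time (rolling into the previous day, 31 October 2031).
The standard-time date in Mirvik, 31 October 2031, falls between 21 April and 30 November, so daylight saving is in effect and Mirvik is at UTC−10:30.
11:00 UTC − 10h30m = 00:30 local.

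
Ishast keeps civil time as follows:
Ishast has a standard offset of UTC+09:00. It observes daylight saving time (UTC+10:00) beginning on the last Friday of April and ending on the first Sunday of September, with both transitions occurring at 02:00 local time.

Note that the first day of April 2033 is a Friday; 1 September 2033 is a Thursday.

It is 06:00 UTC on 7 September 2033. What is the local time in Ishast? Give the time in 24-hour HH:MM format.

15:00

1 April 2033 is a Friday, so Fridays fall on 1, 8, 15, 22, 29; the last is April 29.
1 September 2033 is a Thursday, so the first Sunday is September 4.
At the standard offset (UTC+09:00), 06:00 UTC + 9h = 15:00 Ishast standard time.
The standard-time date in Ishast, 7 September 2033, is outside the daylight-saving period (29 April – 4 September), so Ishast is on standard time, UTC+09:00.
06:00 UTC + 9h = 15:00 local.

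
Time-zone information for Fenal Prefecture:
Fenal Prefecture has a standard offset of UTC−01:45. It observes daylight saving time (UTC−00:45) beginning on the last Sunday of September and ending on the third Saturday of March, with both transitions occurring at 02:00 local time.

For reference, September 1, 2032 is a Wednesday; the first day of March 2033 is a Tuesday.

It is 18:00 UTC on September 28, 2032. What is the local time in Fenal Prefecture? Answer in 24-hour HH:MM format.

17:15

1 September 2032 is a Wednesday, so Sundays fall on 5, 12, 19, 26; the last is September 26.
1 March 2033 is a Tuesday, so the first Saturday is March 5 and the third is March 19.
At the standard offset (UTC−01:45), 18:00 UTC − 1h45m = 16:15 Fenal Prefecture standard time.
Daylight saving runs 26 September 2032 – 19 March 2033; the standard-time date in Fenal Prefecture, September 28, 2032, is inside that window, so Fenal Prefecture is at UTC−00:45.
18:00 UTC − 0h45m = 17:15 local.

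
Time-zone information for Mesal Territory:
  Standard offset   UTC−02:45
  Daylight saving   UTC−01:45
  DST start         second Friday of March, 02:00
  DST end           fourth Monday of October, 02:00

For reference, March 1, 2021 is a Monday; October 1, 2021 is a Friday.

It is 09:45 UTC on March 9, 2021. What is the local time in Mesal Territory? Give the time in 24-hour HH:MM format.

07:00

1 March 2021 is a Monday, so the first Friday is March 5 and the second is March 12.
1 October 2021 is a Friday, so the first Monday is October 4 and the fourth is October 25.
At the standard offset (UTC−02:45), 09:45 UTC − 2h45m = 07:00 Mesal Territory standard time.
The standard-time date in Mesal Territory, March 9, 2021, is outside the daylight-saving period (12 March – 25 October), so Mesal Territory is on standard time, UTC−02:45.
09:45 UTC − 2h45m = 07:00 local.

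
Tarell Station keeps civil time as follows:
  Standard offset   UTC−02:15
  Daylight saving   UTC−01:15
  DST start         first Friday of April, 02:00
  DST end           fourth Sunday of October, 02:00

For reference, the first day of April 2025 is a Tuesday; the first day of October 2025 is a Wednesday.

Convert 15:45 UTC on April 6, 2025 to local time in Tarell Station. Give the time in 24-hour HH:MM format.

1 April 2025 is a Tuesday, so the first Friday is April 4.
1 October 2025 is a Wednesday, so the first Sunday is October 5 and the fourth is October 26.
At the standard offset (UTC−02:15), 15:45 UTC − 2h15m = 13:30 Tarell Station standard time.
Daylight saving runs 4 April – 26 October; the standard-time date in Tarell Station, April 6, 2025, is inside that window, so Tarell Station is at UTC−01:15.
15:45 UTC − 1h15m = 14:30 local.

14:30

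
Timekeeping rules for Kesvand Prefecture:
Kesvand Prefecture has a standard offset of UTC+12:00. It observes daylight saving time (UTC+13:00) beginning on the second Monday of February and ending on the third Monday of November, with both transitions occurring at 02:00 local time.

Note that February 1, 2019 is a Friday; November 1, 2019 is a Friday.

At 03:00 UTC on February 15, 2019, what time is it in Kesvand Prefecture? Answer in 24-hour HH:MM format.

1 February 2019 is a Friday, so the first Monday is February 4 and the second is February 11.
1 November 2019 is a Friday, so the first Monday is November 4 and the third is November 18.
At the standard offset (UTC+12:00), 03:00 UTC + 12h = 15:00 Kesvand Prefecture standard time.
Daylight saving runs 11 February – 18 November; the standard-time date in Kesvand Prefecture, February 15, 2019, is inside that window, so Kesvand Prefecture is at UTC+13:00.
03:00 UTC + 13h = 16:00 local.

16:00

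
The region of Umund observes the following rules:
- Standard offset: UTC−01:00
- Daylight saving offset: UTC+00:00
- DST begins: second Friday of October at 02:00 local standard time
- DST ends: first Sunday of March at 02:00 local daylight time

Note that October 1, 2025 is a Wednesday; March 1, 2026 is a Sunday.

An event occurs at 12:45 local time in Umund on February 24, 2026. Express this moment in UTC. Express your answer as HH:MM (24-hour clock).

12:45

1 October 2025 is a Wednesday, so the first Friday is October 3 and the second is October 10.
1 March 2026 is a Sunday, so the first Sunday is March 1.
February 24, 2026 falls between 10 October 2025 and 1 March 2026, so daylight saving is in effect and Umund is at UTC+00:00.
12:45 local − 0h = 12:45 UTC.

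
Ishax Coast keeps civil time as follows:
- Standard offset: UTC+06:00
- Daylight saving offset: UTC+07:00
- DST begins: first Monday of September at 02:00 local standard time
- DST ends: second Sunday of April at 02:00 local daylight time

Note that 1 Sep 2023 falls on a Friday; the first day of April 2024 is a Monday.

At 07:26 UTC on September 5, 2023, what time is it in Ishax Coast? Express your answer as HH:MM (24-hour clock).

1 September 2023 is a Friday, so the first Monday is September 4.
1 April 2024 is a Monday, so the first Sunday is April 7 and the second is April 14.
At the standard offset (UTC+06:00), 07:26 UTC + 6h = 13:26 Ishax Coast standard time.
Daylight saving runs 4 September 2023 – 14 April 2024; the standard-time date in Ishax Coast, September 5, 2023, is inside that window, so Ishax Coast is at UTC+07:00.
07:26 UTC + 7h = 14:26 local.

14:26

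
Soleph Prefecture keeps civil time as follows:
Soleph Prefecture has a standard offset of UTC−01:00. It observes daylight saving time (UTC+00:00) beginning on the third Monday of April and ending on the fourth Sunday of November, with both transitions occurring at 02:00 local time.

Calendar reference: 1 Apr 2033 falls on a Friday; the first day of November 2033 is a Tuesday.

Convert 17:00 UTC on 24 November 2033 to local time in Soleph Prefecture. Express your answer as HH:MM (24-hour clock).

17:00

1 April 2033 is a Friday, so the first Monday is April 4 and the third is April 18.
1 November 2033 is a Tuesday, so the first Sunday is November 6 and the fourth is November 27.
At the standard offset (UTC−01:00), 17:00 UTC − 1h = 16:00 Soleph Prefecture standard time.
Daylight saving runs 18 April – 27 November; the standard-time date in Soleph Prefecture, 24 November 2033, is inside that window, so Soleph Prefecture is at UTC+00:00.
17:00 UTC + 0h = 17:00 local.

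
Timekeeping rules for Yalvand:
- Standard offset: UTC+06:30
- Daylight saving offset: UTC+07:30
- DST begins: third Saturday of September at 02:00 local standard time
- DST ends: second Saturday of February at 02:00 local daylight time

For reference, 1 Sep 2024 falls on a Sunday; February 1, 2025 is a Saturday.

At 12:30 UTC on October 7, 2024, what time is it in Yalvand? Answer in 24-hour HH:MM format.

20:00

1 September 2024 is a Sunday, so the first Saturday is September 7 and the third is September 21.
1 February 2025 is a Saturday, so the first Saturday is February 1 and the second is February 8.
At the standard offset (UTC+06:30), 12:30 UTC + 6h30m = 19:00 Yalvand standard time.
The standard-time date in Yalvand, October 7, 2024, lies within the daylight-saving period (21 September 2024 – 8 February 2025), so Yalvand is on daylight time, UTC+07:30.
12:30 UTC + 7h30m = 20:00 local.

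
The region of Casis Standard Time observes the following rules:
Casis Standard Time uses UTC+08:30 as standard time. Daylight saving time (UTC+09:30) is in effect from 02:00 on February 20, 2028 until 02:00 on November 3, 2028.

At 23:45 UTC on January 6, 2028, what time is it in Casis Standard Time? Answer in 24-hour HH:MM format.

08:15

At the standard offset (UTC+08:30), 23:45 UTC + 8h30m = 08:15 Casis Standard Time standard time (rolling into the next day, 7 January 2028).
Daylight saving runs 20 February – 3 November; the standard-time date in Casis Standard Time, January 7, 2028, is outside that window, so Casis Standard Time is on standard time at UTC+08:30.
23:45 UTC + 8h30m = 08:15 local (rolling into the next day, 7 January 2028).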